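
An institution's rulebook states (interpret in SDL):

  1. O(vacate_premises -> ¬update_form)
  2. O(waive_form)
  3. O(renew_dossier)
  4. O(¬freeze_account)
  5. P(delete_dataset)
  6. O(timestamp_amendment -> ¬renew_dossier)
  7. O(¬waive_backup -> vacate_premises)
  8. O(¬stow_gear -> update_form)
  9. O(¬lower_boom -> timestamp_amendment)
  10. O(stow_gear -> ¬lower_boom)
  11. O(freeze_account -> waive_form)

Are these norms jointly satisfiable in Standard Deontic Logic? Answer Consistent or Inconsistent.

Premise 11 is O(freeze_account -> waive_form); even if O(waive_form) held, inferring O(freeze_account) would be affirming the consequent — invalid.
So O(freeze_account) is not derivable, and the apparent clash with O(¬freeze_account) does not arise.
A world satisfying every obligation exists (e.g. delete_dataset=false, freeze_account=false, lower_boom=true, renew_dossier=true, stow_gear=false, timestamp_amendment=false, update_form=true, vacate_premises=false, waive_backup=true, waive_form=true); no atom is both obligatory and forbidden, so the set is consistent.

Consistent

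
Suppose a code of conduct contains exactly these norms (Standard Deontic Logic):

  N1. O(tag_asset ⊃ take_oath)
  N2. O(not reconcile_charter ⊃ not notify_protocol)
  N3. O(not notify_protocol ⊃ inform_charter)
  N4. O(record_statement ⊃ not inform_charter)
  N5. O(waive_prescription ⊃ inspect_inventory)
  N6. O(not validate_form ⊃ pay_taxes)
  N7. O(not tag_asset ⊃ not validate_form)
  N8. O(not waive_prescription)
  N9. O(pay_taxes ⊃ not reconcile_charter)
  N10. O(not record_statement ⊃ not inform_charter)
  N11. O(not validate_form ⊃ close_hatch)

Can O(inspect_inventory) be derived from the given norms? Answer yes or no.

No

Premise 5 is O(waive_prescription ⊃ inspect_inventory), but O(waive_prescription) is not derivable from the premises, so it does not yield O(inspect_inventory).
No other premise forces O(inspect_inventory). An ideal world satisfying every premise can still have inspect_inventory false, so O(inspect_inventory) is not derivable.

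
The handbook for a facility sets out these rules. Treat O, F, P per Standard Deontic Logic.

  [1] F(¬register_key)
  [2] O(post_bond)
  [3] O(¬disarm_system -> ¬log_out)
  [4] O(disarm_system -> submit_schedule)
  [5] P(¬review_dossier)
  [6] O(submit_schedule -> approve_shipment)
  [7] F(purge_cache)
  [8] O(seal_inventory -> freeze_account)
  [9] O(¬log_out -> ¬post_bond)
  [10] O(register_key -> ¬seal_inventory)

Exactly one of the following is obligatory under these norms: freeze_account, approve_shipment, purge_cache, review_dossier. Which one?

approve_shipment

Premise 2 gives O(post_bond).
Premise 9 is O(¬log_out -> ¬post_bond); contrapositively O(post_bond -> log_out). Since O(post_bond) holds, K gives O(log_out).
Premise 3 is O(¬disarm_system -> ¬log_out); contrapositively O(log_out -> disarm_system). Since O(log_out) holds, K gives O(disarm_system).
Premise 4 is O(disarm_system -> submit_schedule); since O(disarm_system), deontic closure gives O(submit_schedule).
Applying K to premise 6 (O(submit_schedule -> approve_shipment)) and O(submit_schedule) yields O(approve_shipment).
So O(approve_shipment) holds — approve_shipment is obligatory. None of the other listed options is made obligatory by any chain of premises.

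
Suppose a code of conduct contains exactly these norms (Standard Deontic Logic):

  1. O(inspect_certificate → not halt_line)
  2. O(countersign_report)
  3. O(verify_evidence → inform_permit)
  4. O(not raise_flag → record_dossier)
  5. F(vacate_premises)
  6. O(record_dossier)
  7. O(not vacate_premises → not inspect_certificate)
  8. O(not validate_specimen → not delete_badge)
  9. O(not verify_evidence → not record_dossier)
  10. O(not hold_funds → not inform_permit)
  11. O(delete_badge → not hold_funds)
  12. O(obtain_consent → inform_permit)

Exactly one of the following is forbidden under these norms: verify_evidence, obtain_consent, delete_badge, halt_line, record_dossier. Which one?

From premise 6 we have O(record_dossier).
The contrapositive of premise 9 (O(not verify_evidence → not record_dossier)) is O(record_dossier → verify_evidence), and O(record_dossier) is already established, so O(verify_evidence).
From O(verify_evidence) and premise 3, O(verify_evidence → inform_permit), we obtain O(inform_permit).
The contrapositive of premise 10 (O(not hold_funds → not inform_permit)) is O(inform_permit → hold_funds), and O(inform_permit) is already established, so O(hold_funds).
Premise 11, O(delete_badge → not hold_funds), contraposes to O(hold_funds → not delete_badge); with O(hold_funds) we get O(not delete_badge).
So O(not delete_badge) holds, i.e. delete_badge is forbidden. None of the other listed options is forbidden under the premises.

delete_badge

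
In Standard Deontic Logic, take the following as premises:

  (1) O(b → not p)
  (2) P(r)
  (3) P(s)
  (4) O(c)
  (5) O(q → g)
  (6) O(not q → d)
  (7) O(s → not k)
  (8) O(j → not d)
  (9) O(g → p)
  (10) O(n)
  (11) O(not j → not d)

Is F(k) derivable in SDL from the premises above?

No

Premise 7 is O(s → not k), but O(s) is not derivable from the premises (the permission P(s) asserts only not O(not s), not O(s)), so it does not yield O(not k).
No other premise forces O(not k). An ideal world satisfying every premise can still have k true, so F(k) is not derivable.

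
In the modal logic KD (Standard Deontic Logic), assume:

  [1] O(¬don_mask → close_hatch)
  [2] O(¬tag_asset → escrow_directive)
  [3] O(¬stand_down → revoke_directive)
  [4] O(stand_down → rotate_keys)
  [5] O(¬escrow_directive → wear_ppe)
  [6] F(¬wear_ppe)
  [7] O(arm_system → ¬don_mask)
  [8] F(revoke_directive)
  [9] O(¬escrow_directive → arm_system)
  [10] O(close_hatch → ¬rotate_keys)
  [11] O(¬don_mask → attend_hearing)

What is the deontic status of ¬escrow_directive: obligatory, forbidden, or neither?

Forbidden

F(revoke_directive) at premise 8 means O(¬revoke_directive).
The contrapositive of premise 3 (O(¬stand_down → revoke_directive)) is O(¬revoke_directive → stand_down), and O(¬revoke_directive) is already established, so O(stand_down).
With premise 4, O(stand_down → rotate_keys), the K-axiom yields O(rotate_keys).
The contrapositive of premise 10 (O(close_hatch → ¬rotate_keys)) is O(rotate_keys → ¬close_hatch), and O(rotate_keys) is already established, so O(¬close_hatch).
The contrapositive of premise 1 (O(¬don_mask → close_hatch)) is O(¬close_hatch → don_mask), and O(¬close_hatch) is already established, so O(don_mask).
Premise 7, O(arm_system → ¬don_mask), contraposes to O(don_mask → ¬arm_system); with O(don_mask) we get O(¬arm_system).
Premise 9 is O(¬escrow_directive → arm_system); contrapositively O(¬arm_system → escrow_directive). Since O(¬arm_system) holds, K gives O(escrow_directive).
Premises 2, 5, 6, 11 do not contribute to this derivation.
Thus O(escrow_directive), which is F(¬escrow_directive): ¬escrow_directive is forbidden.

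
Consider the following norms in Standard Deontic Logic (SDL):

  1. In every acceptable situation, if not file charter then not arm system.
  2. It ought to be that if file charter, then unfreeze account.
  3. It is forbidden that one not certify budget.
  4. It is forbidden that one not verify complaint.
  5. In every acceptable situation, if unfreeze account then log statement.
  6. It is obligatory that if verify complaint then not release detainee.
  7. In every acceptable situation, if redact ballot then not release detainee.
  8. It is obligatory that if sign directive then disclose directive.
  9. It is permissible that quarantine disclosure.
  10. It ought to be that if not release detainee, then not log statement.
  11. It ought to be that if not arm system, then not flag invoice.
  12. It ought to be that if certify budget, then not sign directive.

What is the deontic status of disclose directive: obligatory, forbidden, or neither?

Premise 8 is O(sign_directive → disclose_directive), but O(sign_directive) is not derivable from the premises, so it does not yield O(disclose_directive).
No premise or chain of K-axiom applications forces O(disclose_directive), and none forces O(¬disclose_directive). So disclose_directive is neither obligatory nor forbidden under these norms.

Neither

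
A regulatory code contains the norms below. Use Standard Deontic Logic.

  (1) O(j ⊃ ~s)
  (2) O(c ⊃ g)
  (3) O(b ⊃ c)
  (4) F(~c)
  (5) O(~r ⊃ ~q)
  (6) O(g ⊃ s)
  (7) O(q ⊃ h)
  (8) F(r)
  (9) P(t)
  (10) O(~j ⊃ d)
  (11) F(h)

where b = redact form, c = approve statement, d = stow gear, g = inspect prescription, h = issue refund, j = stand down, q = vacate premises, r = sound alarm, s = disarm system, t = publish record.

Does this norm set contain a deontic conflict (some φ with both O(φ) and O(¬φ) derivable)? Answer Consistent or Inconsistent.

Premise 7 is O(q ⊃ h), but O(q) is not derivable from the premises, so it does not yield O(h).
So O(h) is not derivable, and the apparent clash with O(~h) does not arise.
A world satisfying every obligation exists (e.g. b=false, c=true, d=true, g=true, h=false, j=false, q=false, r=false, s=true, t=false); no atom is both obligatory and forbidden, so the set is consistent.

Consistent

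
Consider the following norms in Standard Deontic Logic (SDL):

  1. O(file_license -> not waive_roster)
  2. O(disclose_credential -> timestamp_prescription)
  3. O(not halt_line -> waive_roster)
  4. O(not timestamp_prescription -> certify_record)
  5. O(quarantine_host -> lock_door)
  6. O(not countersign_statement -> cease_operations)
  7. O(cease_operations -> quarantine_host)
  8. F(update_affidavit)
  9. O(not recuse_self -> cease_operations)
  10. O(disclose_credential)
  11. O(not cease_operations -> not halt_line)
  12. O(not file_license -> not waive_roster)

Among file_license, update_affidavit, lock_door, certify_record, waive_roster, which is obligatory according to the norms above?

lock_door

By case analysis on file_license: premise 1 gives O(file_license -> not waive_roster) and premise 12 gives O(not file_license -> not waive_roster), so O(not waive_roster) either way.
Premise 3, O(not halt_line -> waive_roster), contraposes to O(not waive_roster -> halt_line); with O(not waive_roster) we get O(halt_line).
Premise 11 is O(not cease_operations -> not halt_line); contrapositively O(halt_line -> cease_operations). Since O(halt_line) holds, K gives O(cease_operations).
With premise 7, O(cease_operations -> quarantine_host), the K-axiom yields O(quarantine_host).
Premise 5 is O(quarantine_host -> lock_door); since O(quarantine_host), deontic closure gives O(lock_door).
So O(lock_door) holds — lock_door is obligatory. None of the other listed options is made obligatory by any chain of premises.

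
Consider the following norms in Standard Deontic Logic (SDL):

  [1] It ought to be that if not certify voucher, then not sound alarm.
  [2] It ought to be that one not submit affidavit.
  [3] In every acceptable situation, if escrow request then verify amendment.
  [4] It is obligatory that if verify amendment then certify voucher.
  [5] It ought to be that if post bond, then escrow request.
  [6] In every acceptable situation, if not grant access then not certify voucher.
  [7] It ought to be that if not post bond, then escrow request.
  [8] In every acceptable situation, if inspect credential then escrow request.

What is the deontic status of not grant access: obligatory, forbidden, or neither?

Forbidden

Premises 5 and 7 cover both cases: O(post_bond → escrow_request) and O(¬post_bond → escrow_request). Since post_bond ∨ ¬post_bond is a tautology, O(escrow_request) follows.
Premise 3 is O(escrow_request → verify_amendment); since O(escrow_request), deontic closure gives O(verify_amendment).
With premise 4, O(verify_amendment → certify_voucher), the K-axiom yields O(certify_voucher).
The contrapositive of premise 6 (O(¬grant_access → ¬certify_voucher)) is O(certify_voucher → grant_access), and O(certify_voucher) is already established, so O(grant_access).
Premises 1, 2, 8 do not contribute to this derivation.
Thus O(grant_access), which is F(¬grant_access): ¬grant_access is forbidden.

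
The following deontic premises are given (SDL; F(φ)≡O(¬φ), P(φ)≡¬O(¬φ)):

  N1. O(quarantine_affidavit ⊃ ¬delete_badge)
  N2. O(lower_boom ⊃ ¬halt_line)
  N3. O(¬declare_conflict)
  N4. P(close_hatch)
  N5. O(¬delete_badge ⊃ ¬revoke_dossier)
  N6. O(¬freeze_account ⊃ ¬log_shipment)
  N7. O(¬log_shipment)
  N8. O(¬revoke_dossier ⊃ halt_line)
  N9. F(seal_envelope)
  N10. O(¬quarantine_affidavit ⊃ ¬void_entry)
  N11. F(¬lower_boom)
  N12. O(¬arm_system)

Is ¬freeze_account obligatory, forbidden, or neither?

Premise 6 is O(¬freeze_account ⊃ ¬log_shipment); even if O(¬log_shipment) held, inferring O(¬freeze_account) would be affirming the consequent — invalid.
No premise or chain of K-axiom applications forces O(¬freeze_account), and none forces O(freeze_account). So ¬freeze_account is neither obligatory nor forbidden under these norms.

Neither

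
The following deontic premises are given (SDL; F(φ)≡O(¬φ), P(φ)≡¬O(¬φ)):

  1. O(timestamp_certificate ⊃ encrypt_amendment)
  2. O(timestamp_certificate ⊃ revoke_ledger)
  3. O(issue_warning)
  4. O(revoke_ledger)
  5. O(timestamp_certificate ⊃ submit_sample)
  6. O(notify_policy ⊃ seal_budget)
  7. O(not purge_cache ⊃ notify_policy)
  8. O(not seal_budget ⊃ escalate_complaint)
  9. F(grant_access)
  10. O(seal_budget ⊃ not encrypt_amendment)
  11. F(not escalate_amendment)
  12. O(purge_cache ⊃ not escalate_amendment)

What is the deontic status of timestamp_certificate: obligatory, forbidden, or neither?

Forbidden

Premise 11 is F(not escalate_amendment), i.e. O(escalate_amendment).
Premise 12 is O(purge_cache ⊃ not escalate_amendment); contrapositively O(escalate_amendment ⊃ not purge_cache). Since O(escalate_amendment) holds, K gives O(not purge_cache).
With premise 7, O(not purge_cache ⊃ notify_policy), the K-axiom yields O(notify_policy).
With premise 6, O(notify_policy ⊃ seal_budget), the K-axiom yields O(seal_budget).
From O(seal_budget) and premise 10, O(seal_budget ⊃ not encrypt_amendment), we obtain O(not encrypt_amendment).
Premise 1, O(timestamp_certificate ⊃ encrypt_amendment), contraposes to O(not encrypt_amendment ⊃ not timestamp_certificate); with O(not encrypt_amendment) we get O(not timestamp_certificate).
Premises 2, 3, 4, 5, 8, 9 do not contribute to this derivation.
Thus O(not timestamp_certificate), which is F(timestamp_certificate): timestamp_certificate is forbidden.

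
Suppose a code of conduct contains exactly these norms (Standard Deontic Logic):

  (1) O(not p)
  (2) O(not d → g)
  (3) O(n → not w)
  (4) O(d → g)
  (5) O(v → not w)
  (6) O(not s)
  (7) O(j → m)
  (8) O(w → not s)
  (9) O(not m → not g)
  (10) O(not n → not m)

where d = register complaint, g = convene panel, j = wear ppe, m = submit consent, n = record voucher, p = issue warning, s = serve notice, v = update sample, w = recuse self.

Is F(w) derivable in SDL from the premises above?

Premises 2 and 4 cover both cases: O(not d → g) and O(d → g). Since not d ∨ d is a tautology, O(g) follows.
Premise 9 is O(not m → not g); contrapositively O(g → m). Since O(g) holds, K gives O(m).
Premise 10, O(not n → not m), contraposes to O(m → n); with O(m) we get O(n).
With premise 3, O(n → not w), the K-axiom yields O(not w).
Premises 1, 5, 6, 7, 8 do not contribute to this derivation.
So O(not w) holds, i.e. F(w). The claim follows.

Yes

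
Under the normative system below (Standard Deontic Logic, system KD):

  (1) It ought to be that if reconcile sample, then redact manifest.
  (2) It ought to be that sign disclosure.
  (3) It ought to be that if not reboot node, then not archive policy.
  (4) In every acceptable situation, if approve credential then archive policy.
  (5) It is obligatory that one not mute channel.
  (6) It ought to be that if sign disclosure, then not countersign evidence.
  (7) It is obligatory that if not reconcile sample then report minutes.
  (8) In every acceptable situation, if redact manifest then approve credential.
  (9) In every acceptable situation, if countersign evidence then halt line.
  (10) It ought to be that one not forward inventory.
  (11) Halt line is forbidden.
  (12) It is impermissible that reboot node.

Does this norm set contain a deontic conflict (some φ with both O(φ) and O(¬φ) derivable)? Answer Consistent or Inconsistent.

Consistent

Premise 9 is O(countersign_evidence → halt_line), but O(countersign_evidence) is not derivable from the premises, so it does not yield O(halt_line).
So O(halt_line) is not derivable, and the apparent clash with O(¬halt_line) does not arise.
A world satisfying every obligation exists (e.g. approve_credential=false, archive_policy=false, countersign_evidence=false, forward_inventory=false, halt_line=false, mute_channel=false, reboot_node=false, reconcile_sample=false, redact_manifest=false, report_minutes=true, sign_disclosure=true); no atom is both obligatory and forbidden, so the set is consistent.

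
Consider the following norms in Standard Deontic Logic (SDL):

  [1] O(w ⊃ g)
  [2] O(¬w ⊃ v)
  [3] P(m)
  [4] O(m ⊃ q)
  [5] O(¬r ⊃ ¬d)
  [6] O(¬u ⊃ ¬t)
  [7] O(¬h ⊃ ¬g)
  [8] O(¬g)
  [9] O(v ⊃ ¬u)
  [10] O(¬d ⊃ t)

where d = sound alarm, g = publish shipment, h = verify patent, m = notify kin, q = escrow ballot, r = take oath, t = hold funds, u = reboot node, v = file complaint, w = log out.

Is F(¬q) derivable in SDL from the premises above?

Premise 4 is O(m ⊃ q), but O(m) is not derivable from the premises (the permission P(m) asserts only ¬O(¬m), not O(m)), so it does not yield O(q).
No other premise forces O(q). An ideal world satisfying every premise can still have ¬q true, so F(¬q) is not derivable.

No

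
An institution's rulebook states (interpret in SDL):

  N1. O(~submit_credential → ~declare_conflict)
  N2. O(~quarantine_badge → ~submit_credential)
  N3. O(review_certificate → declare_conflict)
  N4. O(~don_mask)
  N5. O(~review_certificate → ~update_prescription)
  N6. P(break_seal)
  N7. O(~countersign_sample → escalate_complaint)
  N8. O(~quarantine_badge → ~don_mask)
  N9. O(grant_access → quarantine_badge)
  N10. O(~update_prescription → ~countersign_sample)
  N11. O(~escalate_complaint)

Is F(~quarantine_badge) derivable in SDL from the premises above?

Premise 11 states O(~escalate_complaint) outright.
Premise 7, O(~countersign_sample → escalate_complaint), contraposes to O(~escalate_complaint → countersign_sample); with O(~escalate_complaint) we get O(countersign_sample).
Premise 10, O(~update_prescription → ~countersign_sample), contraposes to O(countersign_sample → update_prescription); with O(countersign_sample) we get O(update_prescription).
The contrapositive of premise 5 (O(~review_certificate → ~update_prescription)) is O(update_prescription → review_certificate), and O(update_prescription) is already established, so O(review_certificate).
With premise 3, O(review_certificate → declare_conflict), the K-axiom yields O(declare_conflict).
Premise 1, O(~submit_credential → ~declare_conflict), contraposes to O(declare_conflict → submit_credential); with O(declare_conflict) we get O(submit_credential).
The contrapositive of premise 2 (O(~quarantine_badge → ~submit_credential)) is O(submit_credential → quarantine_badge), and O(submit_credential) is already established, so O(quarantine_badge).
Premises 4, 6, 8, 9 do not contribute to this derivation.
So O(quarantine_badge) holds, i.e. F(~quarantine_badge). The claim follows.

Yes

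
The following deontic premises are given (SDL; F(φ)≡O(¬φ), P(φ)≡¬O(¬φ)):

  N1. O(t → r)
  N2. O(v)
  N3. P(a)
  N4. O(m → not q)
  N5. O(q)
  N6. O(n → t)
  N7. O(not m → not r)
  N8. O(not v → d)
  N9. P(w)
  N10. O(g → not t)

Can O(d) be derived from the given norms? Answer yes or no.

No

Premise 8 is O(not v → d), but O(not v) is not derivable from the premises, so it does not yield O(d).
No other premise forces O(d). An ideal world satisfying every premise can still have d false, so O(d) is not derivable.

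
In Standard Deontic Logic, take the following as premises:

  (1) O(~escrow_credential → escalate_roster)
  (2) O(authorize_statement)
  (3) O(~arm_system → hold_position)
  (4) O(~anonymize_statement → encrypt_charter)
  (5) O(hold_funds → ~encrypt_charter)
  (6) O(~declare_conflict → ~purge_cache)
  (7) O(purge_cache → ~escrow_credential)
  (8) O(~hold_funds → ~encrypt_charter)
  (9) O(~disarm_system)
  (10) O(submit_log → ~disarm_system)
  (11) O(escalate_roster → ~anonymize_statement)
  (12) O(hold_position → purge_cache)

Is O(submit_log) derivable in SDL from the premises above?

No

Premise 10 is O(submit_log → ~disarm_system); even if O(~disarm_system) held, inferring O(submit_log) would be affirming the consequent — invalid.
No other premise forces O(submit_log). An ideal world satisfying every premise can still have submit_log false, so O(submit_log) is not derivable.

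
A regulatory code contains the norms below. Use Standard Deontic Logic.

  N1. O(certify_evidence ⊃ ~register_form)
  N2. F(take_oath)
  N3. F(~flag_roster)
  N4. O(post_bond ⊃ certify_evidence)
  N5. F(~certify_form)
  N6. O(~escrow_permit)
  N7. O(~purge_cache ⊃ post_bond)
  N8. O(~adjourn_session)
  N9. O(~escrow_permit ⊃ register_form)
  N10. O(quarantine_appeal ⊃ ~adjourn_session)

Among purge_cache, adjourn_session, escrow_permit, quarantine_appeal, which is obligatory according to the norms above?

Premise 6 states O(~escrow_permit) outright.
Applying K to premise 9 (O(~escrow_permit ⊃ register_form)) and O(~escrow_permit) yields O(register_form).
The contrapositive of premise 1 (O(certify_evidence ⊃ ~register_form)) is O(register_form ⊃ ~certify_evidence), and O(register_form) is already established, so O(~certify_evidence).
Premise 4 is O(post_bond ⊃ certify_evidence); contrapositively O(~certify_evidence ⊃ ~post_bond). Since O(~certify_evidence) holds, K gives O(~post_bond).
Premise 7 is O(~purge_cache ⊃ post_bond); contrapositively O(~post_bond ⊃ purge_cache). Since O(~post_bond) holds, K gives O(purge_cache).
So O(purge_cache) holds — purge_cache is obligatory. None of the other listed options is made obligatory by any chain of premises.

purge_cache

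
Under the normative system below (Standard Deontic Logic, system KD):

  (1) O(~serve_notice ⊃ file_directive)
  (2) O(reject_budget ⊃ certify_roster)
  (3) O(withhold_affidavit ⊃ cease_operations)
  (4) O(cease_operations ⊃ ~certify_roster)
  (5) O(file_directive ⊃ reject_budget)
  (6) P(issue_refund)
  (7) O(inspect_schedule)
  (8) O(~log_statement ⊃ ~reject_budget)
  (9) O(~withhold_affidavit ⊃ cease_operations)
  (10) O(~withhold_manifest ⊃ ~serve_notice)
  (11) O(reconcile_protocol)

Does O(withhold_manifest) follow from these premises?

By case analysis on ~withhold_affidavit: premise 9 gives O(~withhold_affidavit ⊃ cease_operations) and premise 3 gives O(withhold_affidavit ⊃ cease_operations), so O(cease_operations) either way.
Applying K to premise 4 (O(cease_operations ⊃ ~certify_roster)) and O(cease_operations) yields O(~certify_roster).
The contrapositive of premise 2 (O(reject_budget ⊃ certify_roster)) is O(~certify_roster ⊃ ~reject_budget), and O(~certify_roster) is already established, so O(~reject_budget).
The contrapositive of premise 5 (O(file_directive ⊃ reject_budget)) is O(~reject_budget ⊃ ~file_directive), and O(~reject_budget) is already established, so O(~file_directive).
Premise 1 is O(~serve_notice ⊃ file_directive); contrapositively O(~file_directive ⊃ serve_notice). Since O(~file_directive) holds, K gives O(serve_notice).
The contrapositive of premise 10 (O(~withhold_manifest ⊃ ~serve_notice)) is O(serve_notice ⊃ withhold_manifest), and O(serve_notice) is already established, so O(withhold_manifest).
Premises 6, 7, 8, 11 do not contribute to this derivation.
So O(withhold_manifest) follows.

Yes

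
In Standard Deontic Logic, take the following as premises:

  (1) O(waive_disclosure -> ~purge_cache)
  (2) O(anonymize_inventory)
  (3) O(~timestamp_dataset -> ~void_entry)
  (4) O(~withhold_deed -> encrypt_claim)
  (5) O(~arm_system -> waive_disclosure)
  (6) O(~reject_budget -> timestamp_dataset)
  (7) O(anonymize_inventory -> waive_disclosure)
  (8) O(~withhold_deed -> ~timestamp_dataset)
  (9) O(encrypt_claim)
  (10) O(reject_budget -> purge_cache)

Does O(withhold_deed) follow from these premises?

Premise 2 states O(anonymize_inventory) outright.
Applying K to premise 7 (O(anonymize_inventory -> waive_disclosure)) and O(anonymize_inventory) yields O(waive_disclosure).
Applying K to premise 1 (O(waive_disclosure -> ~purge_cache)) and O(waive_disclosure) yields O(~purge_cache).
Premise 10, O(reject_budget -> purge_cache), contraposes to O(~purge_cache -> ~reject_budget); with O(~purge_cache) we get O(~reject_budget).
Applying K to premise 6 (O(~reject_budget -> timestamp_dataset)) and O(~reject_budget) yields O(timestamp_dataset).
The contrapositive of premise 8 (O(~withhold_deed -> ~timestamp_dataset)) is O(timestamp_dataset -> withhold_deed), and O(timestamp_dataset) is already established, so O(withhold_deed).
Premises 3, 4, 5, 9 do not contribute to this derivation.
So O(withhold_deed) follows.

Yes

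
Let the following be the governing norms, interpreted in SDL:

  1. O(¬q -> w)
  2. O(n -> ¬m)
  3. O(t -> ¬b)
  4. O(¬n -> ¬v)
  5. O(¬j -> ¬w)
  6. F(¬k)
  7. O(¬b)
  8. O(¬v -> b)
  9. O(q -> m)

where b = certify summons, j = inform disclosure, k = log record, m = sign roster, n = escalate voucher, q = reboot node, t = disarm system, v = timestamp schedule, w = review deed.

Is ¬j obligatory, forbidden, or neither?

Premise 7 states O(¬b) outright.
Premise 8, O(¬v -> b), contraposes to O(¬b -> v); with O(¬b) we get O(v).
Premise 4 is O(¬n -> ¬v); contrapositively O(v -> n). Since O(v) holds, K gives O(n).
Applying K to premise 2 (O(n -> ¬m)) and O(n) yields O(¬m).
The contrapositive of premise 9 (O(q -> m)) is O(¬m -> ¬q), and O(¬m) is already established, so O(¬q).
With premise 1, O(¬q -> w), the K-axiom yields O(w).
Premise 5 is O(¬j -> ¬w); contrapositively O(w -> j). Since O(w) holds, K gives O(j).
Premises 3, 6 do not contribute to this derivation.
Thus O(j), which is F(¬j): ¬j is forbidden.

Forbidden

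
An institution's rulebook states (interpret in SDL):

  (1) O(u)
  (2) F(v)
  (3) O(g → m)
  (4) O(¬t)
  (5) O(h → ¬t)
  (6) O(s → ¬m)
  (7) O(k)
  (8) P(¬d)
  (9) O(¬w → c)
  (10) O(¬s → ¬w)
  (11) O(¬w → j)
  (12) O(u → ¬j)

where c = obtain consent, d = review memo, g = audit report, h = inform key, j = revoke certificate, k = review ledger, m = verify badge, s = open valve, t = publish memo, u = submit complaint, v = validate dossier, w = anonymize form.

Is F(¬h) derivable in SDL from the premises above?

Premise 5 is O(h → ¬t); even if O(¬t) held, inferring O(h) would be affirming the consequent — invalid.
No other premise forces O(h). An ideal world satisfying every premise can still have ¬h true, so F(¬h) is not derivable.

No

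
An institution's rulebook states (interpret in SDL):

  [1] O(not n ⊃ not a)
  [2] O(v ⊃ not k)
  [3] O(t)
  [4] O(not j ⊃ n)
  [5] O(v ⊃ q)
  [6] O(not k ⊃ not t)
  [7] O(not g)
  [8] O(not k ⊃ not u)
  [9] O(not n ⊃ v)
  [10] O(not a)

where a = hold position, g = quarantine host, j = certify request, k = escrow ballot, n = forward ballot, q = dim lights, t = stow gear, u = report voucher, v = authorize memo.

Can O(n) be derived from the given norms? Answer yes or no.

Premise 3 gives O(t).
The contrapositive of premise 6 (O(not k ⊃ not t)) is O(t ⊃ k), and O(t) is already established, so O(k).
Premise 2 is O(v ⊃ not k); contrapositively O(k ⊃ not v). Since O(k) holds, K gives O(not v).
Premise 9, O(not n ⊃ v), contraposes to O(not v ⊃ n); with O(not v) we get O(n).
Premises 1, 4, 5, 7, 8, 10 do not contribute to this derivation.
So O(n) follows.

Yes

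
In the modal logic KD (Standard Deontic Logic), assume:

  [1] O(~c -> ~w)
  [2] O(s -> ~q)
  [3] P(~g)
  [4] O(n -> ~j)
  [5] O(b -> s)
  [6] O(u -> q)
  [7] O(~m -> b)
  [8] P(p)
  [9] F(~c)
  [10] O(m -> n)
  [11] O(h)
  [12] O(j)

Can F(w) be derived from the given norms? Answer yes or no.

Premise 1 is O(~c -> ~w), but O(~c) is not derivable from the premises, so it does not yield O(~w).
No other premise forces O(~w). An ideal world satisfying every premise can still have w true, so F(w) is not derivable.

No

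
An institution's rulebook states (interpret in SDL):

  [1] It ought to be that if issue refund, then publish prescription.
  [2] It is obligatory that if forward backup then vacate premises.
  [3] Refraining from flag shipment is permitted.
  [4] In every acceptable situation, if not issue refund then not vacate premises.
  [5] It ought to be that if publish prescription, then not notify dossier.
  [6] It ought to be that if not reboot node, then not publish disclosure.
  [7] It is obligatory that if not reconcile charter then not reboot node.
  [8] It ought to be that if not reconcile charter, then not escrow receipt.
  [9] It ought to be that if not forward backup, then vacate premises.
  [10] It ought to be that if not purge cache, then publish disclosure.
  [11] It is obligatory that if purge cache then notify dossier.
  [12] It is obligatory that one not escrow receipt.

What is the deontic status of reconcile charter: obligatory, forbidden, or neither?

Premises 2 and 9 are O(forward_backup → vacate_premises) and O(¬forward_backup → vacate_premises); every ideal world satisfies forward_backup or ¬forward_backup, so in either case vacate_premises holds — hence O(vacate_premises).
Premise 4 is O(¬issue_refund → ¬vacate_premises); contrapositively O(vacate_premises → issue_refund). Since O(vacate_premises) holds, K gives O(issue_refund).
From O(issue_refund) and premise 1, O(issue_refund → publish_prescription), we obtain O(publish_prescription).
Applying K to premise 5 (O(publish_prescription → ¬notify_dossier)) and O(publish_prescription) yields O(¬notify_dossier).
Premise 11, O(purge_cache → notify_dossier), contraposes to O(¬notify_dossier → ¬purge_cache); with O(¬notify_dossier) we get O(¬purge_cache).
With premise 10, O(¬purge_cache → publish_disclosure), the K-axiom yields O(publish_disclosure).
Premise 6, O(¬reboot_node → ¬publish_disclosure), contraposes to O(publish_disclosure → reboot_node); with O(publish_disclosure) we get O(reboot_node).
Premise 7, O(¬reconcile_charter → ¬reboot_node), contraposes to O(reboot_node → reconcile_charter); with O(reboot_node) we get O(reconcile_charter).
Premises 3, 8, 12 do not contribute to this derivation.
Hence reconcile_charter is obligatory.

Obligatory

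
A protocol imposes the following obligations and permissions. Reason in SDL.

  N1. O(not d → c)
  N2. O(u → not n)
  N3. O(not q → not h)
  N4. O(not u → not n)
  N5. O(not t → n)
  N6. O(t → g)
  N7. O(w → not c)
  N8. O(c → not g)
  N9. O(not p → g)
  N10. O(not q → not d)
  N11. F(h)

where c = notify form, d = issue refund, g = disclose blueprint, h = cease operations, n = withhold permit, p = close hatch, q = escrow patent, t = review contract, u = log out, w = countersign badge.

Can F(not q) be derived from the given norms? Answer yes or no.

Premises 4 and 2 are O(not u → not n) and O(u → not n); every ideal world satisfies not u or u, so in either case not n holds — hence O(not n).
Premise 5 is O(not t → n); contrapositively O(not n → t). Since O(not n) holds, K gives O(t).
With premise 6, O(t → g), the K-axiom yields O(g).
Premise 8, O(c → not g), contraposes to O(g → not c); with O(g) we get O(not c).
Premise 1 is O(not d → c); contrapositively O(not c → d). Since O(not c) holds, K gives O(d).
Premise 10, O(not q → not d), contraposes to O(d → q); with O(d) we get O(q).
Premises 3, 7, 9, 11 do not contribute to this derivation.
So O(q) holds, i.e. F(not q). The claim follows.

Yes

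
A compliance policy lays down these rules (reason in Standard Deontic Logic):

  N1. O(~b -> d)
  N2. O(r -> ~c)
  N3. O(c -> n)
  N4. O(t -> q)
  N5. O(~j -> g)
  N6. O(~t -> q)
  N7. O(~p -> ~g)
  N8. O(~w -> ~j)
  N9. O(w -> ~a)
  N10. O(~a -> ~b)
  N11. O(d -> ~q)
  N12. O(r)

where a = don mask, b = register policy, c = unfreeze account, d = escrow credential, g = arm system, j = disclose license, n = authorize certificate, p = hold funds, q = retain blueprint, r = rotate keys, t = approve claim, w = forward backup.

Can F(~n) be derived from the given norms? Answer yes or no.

No

Premise 3 is O(c -> n), but O(c) is not derivable from the premises, so it does not yield O(n).
No other premise forces O(n). An ideal world satisfying every premise can still have ~n true, so F(~n) is not derivable.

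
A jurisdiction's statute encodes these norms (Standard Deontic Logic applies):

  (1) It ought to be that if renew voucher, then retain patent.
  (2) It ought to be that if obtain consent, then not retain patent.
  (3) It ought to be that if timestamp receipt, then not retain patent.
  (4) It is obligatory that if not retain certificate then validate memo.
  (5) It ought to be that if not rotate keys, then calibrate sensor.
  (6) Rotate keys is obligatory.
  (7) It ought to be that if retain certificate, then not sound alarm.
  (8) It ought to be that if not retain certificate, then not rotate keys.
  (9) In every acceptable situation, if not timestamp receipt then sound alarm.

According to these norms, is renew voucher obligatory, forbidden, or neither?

Premise 6 states O(rotate_keys) outright.
The contrapositive of premise 8 (O(¬retain_certificate → ¬rotate_keys)) is O(rotate_keys → retain_certificate), and O(rotate_keys) is already established, so O(retain_certificate).
From O(retain_certificate) and premise 7, O(retain_certificate → ¬sound_alarm), we obtain O(¬sound_alarm).
The contrapositive of premise 9 (O(¬timestamp_receipt → sound_alarm)) is O(¬sound_alarm → timestamp_receipt), and O(¬sound_alarm) is already established, so O(timestamp_receipt).
Applying K to premise 3 (O(timestamp_receipt → ¬retain_patent)) and O(timestamp_receipt) yields O(¬retain_patent).
Premise 1, O(renew_voucher → retain_patent), contraposes to O(¬retain_patent → ¬renew_voucher); with O(¬retain_patent) we get O(¬renew_voucher).
Premises 2, 4, 5 do not contribute to this derivation.
Thus O(¬renew_voucher), which is F(renew_voucher): renew_voucher is forbidden.

Forbidden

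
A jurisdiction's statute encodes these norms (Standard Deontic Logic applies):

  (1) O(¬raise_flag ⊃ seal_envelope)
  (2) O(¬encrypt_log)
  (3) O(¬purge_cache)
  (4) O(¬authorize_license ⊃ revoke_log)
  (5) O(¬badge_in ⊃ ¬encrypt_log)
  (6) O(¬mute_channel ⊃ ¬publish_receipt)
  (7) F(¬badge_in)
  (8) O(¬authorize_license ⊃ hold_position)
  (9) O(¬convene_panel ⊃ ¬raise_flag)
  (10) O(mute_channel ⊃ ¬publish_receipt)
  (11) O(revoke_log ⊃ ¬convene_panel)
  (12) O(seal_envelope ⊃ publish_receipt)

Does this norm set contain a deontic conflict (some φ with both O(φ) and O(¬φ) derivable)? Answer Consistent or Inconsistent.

Premise 5 is O(¬badge_in ⊃ ¬encrypt_log); even if O(¬encrypt_log) held, inferring O(¬badge_in) would be affirming the consequent — invalid.
So O(¬badge_in) is not derivable, and the apparent clash with O(badge_in) does not arise.
A world satisfying every obligation exists (e.g. authorize_license=true, badge_in=true, convene_panel=true, encrypt_log=false, hold_position=false, mute_channel=false, publish_receipt=false, purge_cache=false, raise_flag=true, revoke_log=false, seal_envelope=false); no atom is both obligatory and forbidden, so the set is consistent.

Consistent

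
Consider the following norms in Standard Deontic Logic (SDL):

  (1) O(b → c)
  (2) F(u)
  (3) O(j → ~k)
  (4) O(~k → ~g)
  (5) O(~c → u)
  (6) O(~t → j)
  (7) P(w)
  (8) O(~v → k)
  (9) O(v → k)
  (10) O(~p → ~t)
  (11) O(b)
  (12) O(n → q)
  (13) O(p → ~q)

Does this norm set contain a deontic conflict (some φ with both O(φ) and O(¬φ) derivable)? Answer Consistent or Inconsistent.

Consistent

Premise 5 is O(~c → u), but O(~c) is not derivable from the premises, so it does not yield O(u).
So O(u) is not derivable, and the apparent clash with O(~u) does not arise.
A world satisfying every obligation exists (e.g. b=true, c=true, g=false, j=false, k=true, n=false, p=true, q=false, t=true, u=false, v=false, w=false); no atom is both obligatory and forbidden, so the set is consistent.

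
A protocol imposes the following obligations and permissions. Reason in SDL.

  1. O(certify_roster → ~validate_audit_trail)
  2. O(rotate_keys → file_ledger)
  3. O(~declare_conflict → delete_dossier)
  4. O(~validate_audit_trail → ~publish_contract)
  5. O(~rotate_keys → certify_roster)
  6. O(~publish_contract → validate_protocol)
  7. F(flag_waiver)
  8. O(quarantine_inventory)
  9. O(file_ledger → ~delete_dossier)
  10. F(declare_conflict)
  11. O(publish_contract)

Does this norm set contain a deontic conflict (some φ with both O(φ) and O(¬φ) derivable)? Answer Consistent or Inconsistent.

Inconsistent

Premise 11 states O(publish_contract) outright.
Premise 4, O(~validate_audit_trail → ~publish_contract), contraposes to O(publish_contract → validate_audit_trail); with O(publish_contract) we get O(validate_audit_trail).
The contrapositive of premise 1 (O(certify_roster → ~validate_audit_trail)) is O(validate_audit_trail → ~certify_roster), and O(validate_audit_trail) is already established, so O(~certify_roster).
Premise 5, O(~rotate_keys → certify_roster), contraposes to O(~certify_roster → rotate_keys); with O(~certify_roster) we get O(rotate_keys).
With premise 2, O(rotate_keys → file_ledger), the K-axiom yields O(file_ledger).
With premise 9, O(file_ledger → ~delete_dossier), the K-axiom yields O(~delete_dossier).
The contrapositive of premise 3 (O(~declare_conflict → delete_dossier)) is O(~delete_dossier → declare_conflict), and O(~delete_dossier) is already established, so O(declare_conflict).
However, F(declare_conflict) at premise 10 amounts to O(~declare_conflict).
We now have both O(declare_conflict) and O(~declare_conflict) — declare_conflict is simultaneously obligatory and forbidden, violating the D-axiom.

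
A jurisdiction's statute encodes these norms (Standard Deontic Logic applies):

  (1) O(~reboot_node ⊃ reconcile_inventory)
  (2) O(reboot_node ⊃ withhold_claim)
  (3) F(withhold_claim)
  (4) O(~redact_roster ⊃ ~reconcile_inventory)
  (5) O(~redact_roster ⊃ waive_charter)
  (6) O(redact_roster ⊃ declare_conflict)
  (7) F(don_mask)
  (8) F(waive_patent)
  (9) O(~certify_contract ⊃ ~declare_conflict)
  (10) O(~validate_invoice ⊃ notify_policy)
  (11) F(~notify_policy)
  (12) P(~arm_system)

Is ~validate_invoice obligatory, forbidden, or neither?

Premise 10 is O(~validate_invoice ⊃ notify_policy); even if O(notify_policy) held, inferring O(~validate_invoice) would be affirming the consequent — invalid.
No premise or chain of K-axiom applications forces O(~validate_invoice), and none forces O(validate_invoice). So ~validate_invoice is neither obligatory nor forbidden under these norms.

Neither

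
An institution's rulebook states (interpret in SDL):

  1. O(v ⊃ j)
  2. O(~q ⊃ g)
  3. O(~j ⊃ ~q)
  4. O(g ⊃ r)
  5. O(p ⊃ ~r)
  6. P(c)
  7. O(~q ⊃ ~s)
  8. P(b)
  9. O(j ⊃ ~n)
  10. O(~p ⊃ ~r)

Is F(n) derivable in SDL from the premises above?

Yes

By case analysis on p: premise 5 gives O(p ⊃ ~r) and premise 10 gives O(~p ⊃ ~r), so O(~r) either way.
Premise 4 is O(g ⊃ r); contrapositively O(~r ⊃ ~g). Since O(~r) holds, K gives O(~g).
Premise 2 is O(~q ⊃ g); contrapositively O(~g ⊃ q). Since O(~g) holds, K gives O(q).
Premise 3 is O(~j ⊃ ~q); contrapositively O(q ⊃ j). Since O(q) holds, K gives O(j).
Applying K to premise 9 (O(j ⊃ ~n)) and O(j) yields O(~n).
Premises 1, 6, 7, 8 do not contribute to this derivation.
So O(~n) holds, i.e. F(n). The claim follows.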